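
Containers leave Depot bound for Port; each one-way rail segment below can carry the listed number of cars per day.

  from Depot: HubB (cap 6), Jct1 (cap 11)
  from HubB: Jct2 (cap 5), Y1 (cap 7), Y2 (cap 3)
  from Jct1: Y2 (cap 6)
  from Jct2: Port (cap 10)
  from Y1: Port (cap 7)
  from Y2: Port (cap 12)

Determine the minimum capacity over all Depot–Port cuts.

12

Augment Depot→HubB→Jct2→Port: bottleneck 5, flow now 5.
Augment Depot→HubB→Y1→Port: bottleneck 1, flow now 6.
Augment Depot→Jct1→Y2→Port: bottleneck 6, flow now 12.
No augmenting path remains; maximum flow = 12.
By max-flow min-cut, the minimum cut capacity equals the max flow.
In the residual graph, reachable from Depot: {Depot, Jct1}.
Min-cut edges: Depot→HubB (6), Jct1→Y2 (6); capacity 6 + 6 = 12.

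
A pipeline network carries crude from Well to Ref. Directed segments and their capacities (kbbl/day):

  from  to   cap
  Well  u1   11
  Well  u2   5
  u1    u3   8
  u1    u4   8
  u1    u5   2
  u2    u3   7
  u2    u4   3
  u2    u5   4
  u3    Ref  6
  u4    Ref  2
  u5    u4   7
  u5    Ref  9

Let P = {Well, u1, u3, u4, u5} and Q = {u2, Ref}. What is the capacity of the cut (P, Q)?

Edges leaving {Well, u1, u3, u4, u5}: Well→u2 (5), u3→Ref (6), u4→Ref (2), u5→Ref (9).
Cut capacity = 5 + 6 + 2 + 9 = 22.

22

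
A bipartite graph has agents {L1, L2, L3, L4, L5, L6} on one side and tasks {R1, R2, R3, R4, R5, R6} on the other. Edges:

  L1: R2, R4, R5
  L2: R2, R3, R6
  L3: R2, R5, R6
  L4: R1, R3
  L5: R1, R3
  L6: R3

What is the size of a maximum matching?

5

Unit-capacity flow: source→left, listed edges, right→sink; max matching = max flow.
Augmenting path L1→R2 (+1); matched 1.
Augmenting path L2→R3 (+1); matched 2.
Augmenting path L3→R5 (+1); matched 3.
Augmenting path L4→R1 (+1); matched 4.
Augmenting path L5→R3→L2→R6 (+1); matched 5.
No augmenting path remains; maximum matching = 5.
König certificate: {L1, L2, L3, R1, R3} is a vertex cover of size 5 (every listed pair touches it), so no matching can be larger.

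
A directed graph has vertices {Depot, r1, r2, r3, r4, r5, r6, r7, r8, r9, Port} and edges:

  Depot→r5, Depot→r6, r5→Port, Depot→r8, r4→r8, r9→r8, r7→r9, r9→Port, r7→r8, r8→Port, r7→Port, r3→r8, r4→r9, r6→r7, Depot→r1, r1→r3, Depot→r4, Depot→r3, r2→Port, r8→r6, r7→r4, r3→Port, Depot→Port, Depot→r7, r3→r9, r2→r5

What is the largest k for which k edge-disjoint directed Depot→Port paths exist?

6

Assign every edge capacity 1; by Menger, the answer equals the max flow.
Path Depot→Port (+1); total 1.
Path Depot→r3→Port (+1); total 2.
Path Depot→r5→Port (+1); total 3.
Path Depot→r7→Port (+1); total 4.
Path Depot→r8→Port (+1); total 5.
Path Depot→r4→r9→Port (+1); total 6.
No residual Depot→Port path; max flow = 6.
Certifying cut of size 6: {Depot→Port, Depot→r5, r3→Port, r7→Port, r8→Port, r9→Port}.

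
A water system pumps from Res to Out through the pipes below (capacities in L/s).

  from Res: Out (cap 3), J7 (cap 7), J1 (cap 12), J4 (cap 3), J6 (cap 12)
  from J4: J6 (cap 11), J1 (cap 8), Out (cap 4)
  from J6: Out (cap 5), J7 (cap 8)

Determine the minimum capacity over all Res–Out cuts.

Augment Res→Out: bottleneck 3, flow now 3.
Augment Res→J4→Out: bottleneck 3, flow now 6.
Augment Res→J6→Out: bottleneck 5, flow now 11.
No augmenting path remains; maximum flow = 11.
By max-flow min-cut, the minimum cut capacity equals the max flow.
In the residual graph, reachable from Res: {Res, J6, J1, J7}.
Min-cut edges: Res→J4 (3), Res→Out (3), J6→Out (5); capacity 3 + 3 + 5 = 11.

11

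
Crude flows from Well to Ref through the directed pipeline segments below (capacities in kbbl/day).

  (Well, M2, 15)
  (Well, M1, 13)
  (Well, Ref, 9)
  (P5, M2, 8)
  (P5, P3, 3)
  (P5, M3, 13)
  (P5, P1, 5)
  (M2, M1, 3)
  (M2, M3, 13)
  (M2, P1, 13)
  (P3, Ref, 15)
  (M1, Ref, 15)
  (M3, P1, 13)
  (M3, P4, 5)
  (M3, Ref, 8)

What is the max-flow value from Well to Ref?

Augment Well→Ref: bottleneck 9, flow now 9.
Augment Well→M1→Ref: bottleneck 13, flow now 22.
Augment Well→M2→M1→Ref: bottleneck 2, flow now 24.
Augment Well→M2→M3→Ref: bottleneck 8, flow now 32.
No augmenting path remains; maximum flow = 32.
In the residual graph, reachable from Well: {Well, M2, M1, M3, P1, P4}.
Min-cut edges: Well→Ref (9), M1→Ref (15), M3→Ref (8); capacity 9 + 15 + 8 = 32.
This cut is saturated, so no flow can exceed 32.

32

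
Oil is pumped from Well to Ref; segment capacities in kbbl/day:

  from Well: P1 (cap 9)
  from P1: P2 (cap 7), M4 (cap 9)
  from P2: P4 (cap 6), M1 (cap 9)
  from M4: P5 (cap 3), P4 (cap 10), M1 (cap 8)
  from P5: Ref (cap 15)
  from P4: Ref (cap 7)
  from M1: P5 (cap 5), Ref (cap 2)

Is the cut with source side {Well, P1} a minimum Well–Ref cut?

No — its capacity is 16, but the minimum cut has capacity 9.

Given cut capacity: 7 + 9 = 16.
Augment Well→P1→P2→P4→Ref: bottleneck 6, flow now 6.
Augment Well→P1→P2→M1→Ref: bottleneck 1, flow now 7.
Augment Well→P1→M4→P5→Ref: bottleneck 2, flow now 9.
No augmenting path remains; maximum flow = 9.
In the residual graph, reachable from Well: {Well}.
Min-cut edges: Well→P1 (9); capacity 9 = 9.
Cut capacity 16 exceeds the max flow 9, so it is not minimum.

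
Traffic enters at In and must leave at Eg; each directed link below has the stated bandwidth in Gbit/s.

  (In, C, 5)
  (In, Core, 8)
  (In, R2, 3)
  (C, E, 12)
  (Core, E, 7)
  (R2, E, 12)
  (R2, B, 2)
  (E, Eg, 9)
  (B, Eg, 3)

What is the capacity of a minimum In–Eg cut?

Augment In→C→E→Eg: bottleneck 5, flow now 5.
Augment In→Core→E→Eg: bottleneck 4, flow now 9.
Augment In→R2→B→Eg: bottleneck 2, flow now 11.
No augmenting path remains; maximum flow = 11.
By max-flow min-cut, the minimum cut capacity equals the max flow.
In the residual graph, reachable from In: {In, C, Core, R2, E}.
Min-cut edges: R2→B (2), E→Eg (9); capacity 2 + 9 = 11.

11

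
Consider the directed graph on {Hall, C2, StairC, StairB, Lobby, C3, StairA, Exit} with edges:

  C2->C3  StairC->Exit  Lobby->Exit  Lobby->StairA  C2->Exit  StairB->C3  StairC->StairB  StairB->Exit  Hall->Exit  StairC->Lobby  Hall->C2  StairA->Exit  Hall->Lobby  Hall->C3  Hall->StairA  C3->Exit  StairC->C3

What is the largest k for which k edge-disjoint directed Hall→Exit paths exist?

5

Assign every edge capacity 1; by Menger, the answer equals the max flow.
Path Hall→Exit (+1); total 1.
Path Hall→C2→Exit (+1); total 2.
Path Hall→Lobby→Exit (+1); total 3.
Path Hall→C3→Exit (+1); total 4.
Path Hall→StairA→Exit (+1); total 5.
No residual Hall→Exit path; max flow = 5.
Certifying cut of size 5: {Hall→C2, Hall→C3, Hall→Exit, Hall→Lobby, Hall→StairA}.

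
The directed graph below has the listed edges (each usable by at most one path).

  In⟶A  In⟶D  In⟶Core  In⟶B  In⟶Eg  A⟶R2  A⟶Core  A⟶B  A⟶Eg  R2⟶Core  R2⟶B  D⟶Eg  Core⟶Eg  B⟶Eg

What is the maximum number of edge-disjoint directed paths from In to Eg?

Assign every edge capacity 1; by Menger, the answer equals the max flow.
Path In→Eg (+1); total 1.
Path In→A→Eg (+1); total 2.
Path In→D→Eg (+1); total 3.
Path In→Core→Eg (+1); total 4.
Path In→B→Eg (+1); total 5.
No residual In→Eg path; max flow = 5.
Certifying cut of size 5: {In→A, In→B, In→Core, In→D, In→Eg}.

5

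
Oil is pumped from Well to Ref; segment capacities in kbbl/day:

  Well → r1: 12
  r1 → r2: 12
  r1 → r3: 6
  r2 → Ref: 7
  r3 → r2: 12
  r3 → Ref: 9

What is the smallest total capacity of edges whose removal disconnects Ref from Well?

Augment Well→r1→r2→Ref: bottleneck 7, flow now 7.
Augment Well→r1→r3→Ref: bottleneck 5, flow now 12.
No augmenting path remains; maximum flow = 12.
By max-flow min-cut, the minimum cut capacity equals the max flow.
In the residual graph, reachable from Well: {Well}.
Min-cut edges: Well→r1 (12); capacity 12 = 12.

12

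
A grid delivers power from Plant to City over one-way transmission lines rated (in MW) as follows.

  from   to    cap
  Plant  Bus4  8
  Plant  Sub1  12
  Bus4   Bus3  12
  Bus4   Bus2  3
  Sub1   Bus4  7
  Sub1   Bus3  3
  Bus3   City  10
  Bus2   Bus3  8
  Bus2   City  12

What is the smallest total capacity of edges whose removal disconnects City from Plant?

Augment Plant→Bus4→Bus3→City: bottleneck 8, flow now 8.
Augment Plant→Sub1→Bus3→City: bottleneck 2, flow now 10.
Augment Plant→Sub1→Bus4→Bus2→City: bottleneck 3, flow now 13.
No augmenting path remains; maximum flow = 13.
By max-flow min-cut, the minimum cut capacity equals the max flow.
In the residual graph, reachable from Plant: {Plant, Bus4, Sub1, Bus3}.
Min-cut edges: Bus4→Bus2 (3), Bus3→City (10); capacity 3 + 10 = 13.

13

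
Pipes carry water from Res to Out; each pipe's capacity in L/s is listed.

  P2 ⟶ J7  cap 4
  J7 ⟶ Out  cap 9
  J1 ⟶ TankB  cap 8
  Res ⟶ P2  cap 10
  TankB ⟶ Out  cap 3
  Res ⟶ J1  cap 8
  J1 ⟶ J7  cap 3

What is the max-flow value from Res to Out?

Augment Res→P2→J7→Out: bottleneck 4, flow now 4.
Augment Res→J1→J7→Out: bottleneck 3, flow now 7.
Augment Res→J1→TankB→Out: bottleneck 3, flow now 10.
No augmenting path remains; maximum flow = 10.
In the residual graph, reachable from Res: {Res, P2, J1, TankB}.
Min-cut edges: P2→J7 (4), J1→J7 (3), TankB→Out (3); capacity 4 + 3 + 3 = 10.
This cut is saturated, so no flow can exceed 10.

10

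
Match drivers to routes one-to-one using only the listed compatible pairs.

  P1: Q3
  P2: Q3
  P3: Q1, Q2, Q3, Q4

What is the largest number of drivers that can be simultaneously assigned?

Unit-capacity flow: source→left, listed edges, right→sink; max matching = max flow.
Augmenting path P1→Q3 (+1); matched 1.
Augmenting path P3→Q1 (+1); matched 2.
No augmenting path remains; maximum matching = 2.
König certificate: {P3, Q3} is a vertex cover of size 2 (every listed pair touches it), so no matching can be larger.

2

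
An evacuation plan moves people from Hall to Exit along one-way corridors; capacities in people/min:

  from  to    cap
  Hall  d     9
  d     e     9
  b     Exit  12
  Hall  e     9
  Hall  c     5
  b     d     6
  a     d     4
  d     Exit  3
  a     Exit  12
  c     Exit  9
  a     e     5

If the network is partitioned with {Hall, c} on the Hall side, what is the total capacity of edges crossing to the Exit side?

Edges leaving {Hall, c}: Hall→d (9), Hall→e (9), c→Exit (9).
Cut capacity = 9 + 9 + 9 = 27.

27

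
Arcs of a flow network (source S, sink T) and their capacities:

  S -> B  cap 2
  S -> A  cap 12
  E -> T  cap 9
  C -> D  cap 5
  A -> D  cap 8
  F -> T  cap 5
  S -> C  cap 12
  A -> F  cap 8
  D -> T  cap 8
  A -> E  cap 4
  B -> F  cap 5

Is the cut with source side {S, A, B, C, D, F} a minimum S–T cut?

Given cut capacity: 4 + 8 + 5 = 17.
Augment S→A→D→T: bottleneck 8, flow now 8.
Augment S→A→E→T: bottleneck 4, flow now 12.
Augment S→B→F→T: bottleneck 2, flow now 14.
Augment S→C→D→A→F→T: bottleneck 3, flow now 17. (uses reverse residual edge)
No augmenting path remains; maximum flow = 17.
Cut capacity 17 equals the max flow, so it is a minimum cut.

Yes — it is a minimum cut (capacity 17).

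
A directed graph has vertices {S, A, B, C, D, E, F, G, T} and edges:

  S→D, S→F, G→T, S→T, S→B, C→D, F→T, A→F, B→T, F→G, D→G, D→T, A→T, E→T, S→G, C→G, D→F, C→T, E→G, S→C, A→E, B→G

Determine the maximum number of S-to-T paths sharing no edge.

Assign every edge capacity 1; by Menger, the answer equals the max flow.
Path S→T (+1); total 1.
Path S→B→T (+1); total 2.
Path S→C→T (+1); total 3.
Path S→D→T (+1); total 4.
Path S→F→T (+1); total 5.
Path S→G→T (+1); total 6.
No residual S→T path; max flow = 6.
Certifying cut of size 6: {S→B, S→C, S→D, S→F, S→G, S→T}.

6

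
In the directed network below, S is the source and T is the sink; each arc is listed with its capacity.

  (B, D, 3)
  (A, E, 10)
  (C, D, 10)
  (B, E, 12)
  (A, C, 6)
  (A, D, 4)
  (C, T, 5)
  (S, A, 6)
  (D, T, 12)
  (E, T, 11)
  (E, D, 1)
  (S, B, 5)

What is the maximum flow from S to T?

11

Augment S→A→C→T: bottleneck 5, flow now 5.
Augment S→A→D→T: bottleneck 1, flow now 6.
Augment S→B→D→T: bottleneck 3, flow now 9.
Augment S→B→E→T: bottleneck 2, flow now 11.
No augmenting path remains; maximum flow = 11.
In the residual graph, reachable from S: {S}.
Min-cut edges: S→A (6), S→B (5); capacity 6 + 5 = 11.
This cut is saturated, so no flow can exceed 11.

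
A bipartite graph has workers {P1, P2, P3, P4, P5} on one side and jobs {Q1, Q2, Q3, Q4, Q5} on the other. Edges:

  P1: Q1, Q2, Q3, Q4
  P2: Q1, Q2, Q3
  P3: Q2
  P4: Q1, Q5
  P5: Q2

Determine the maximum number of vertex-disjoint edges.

4

Unit-capacity flow: source→left, listed edges, right→sink; max matching = max flow.
Augmenting path P1→Q1 (+1); matched 1.
Augmenting path P2→Q2 (+1); matched 2.
Augmenting path P4→Q5 (+1); matched 3.
Augmenting path P3→Q2→P2→Q3 (+1); matched 4.
No augmenting path remains; maximum matching = 4.
König certificate: {P1, P2, P4, Q2} is a vertex cover of size 4 (every listed pair touches it), so no matching can be larger.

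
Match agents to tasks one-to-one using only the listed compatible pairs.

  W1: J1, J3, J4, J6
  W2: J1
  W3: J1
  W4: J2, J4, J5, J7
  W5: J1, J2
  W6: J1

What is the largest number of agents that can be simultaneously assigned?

4

Unit-capacity flow: source→left, listed edges, right→sink; max matching = max flow.
Augmenting path W1→J1 (+1); matched 1.
Augmenting path W4→J2 (+1); matched 2.
Augmenting path W2→J1→W1→J3 (+1); matched 3.
Augmenting path W5→J2→W4→J4 (+1); matched 4.
No augmenting path remains; maximum matching = 4.
König certificate: {W1, W4, W5, J1} is a vertex cover of size 4 (every listed pair touches it), so no matching can be larger.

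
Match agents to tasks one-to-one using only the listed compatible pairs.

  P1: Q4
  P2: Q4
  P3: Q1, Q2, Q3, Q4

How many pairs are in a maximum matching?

2

Unit-capacity flow: source→left, listed edges, right→sink; max matching = max flow.
Augmenting path P1→Q4 (+1); matched 1.
Augmenting path P3→Q1 (+1); matched 2.
No augmenting path remains; maximum matching = 2.
König certificate: {P3, Q4} is a vertex cover of size 2 (every listed pair touches it), so no matching can be larger.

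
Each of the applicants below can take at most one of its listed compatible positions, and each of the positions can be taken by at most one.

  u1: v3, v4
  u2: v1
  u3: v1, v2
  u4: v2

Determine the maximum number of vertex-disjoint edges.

3

Unit-capacity flow: source→left, listed edges, right→sink; max matching = max flow.
Augmenting path u1→v3 (+1); matched 1.
Augmenting path u2→v1 (+1); matched 2.
Augmenting path u3→v2 (+1); matched 3.
No augmenting path remains; maximum matching = 3.
König certificate: {u1, v1, v2} is a vertex cover of size 3 (every listed pair touches it), so no matching can be larger.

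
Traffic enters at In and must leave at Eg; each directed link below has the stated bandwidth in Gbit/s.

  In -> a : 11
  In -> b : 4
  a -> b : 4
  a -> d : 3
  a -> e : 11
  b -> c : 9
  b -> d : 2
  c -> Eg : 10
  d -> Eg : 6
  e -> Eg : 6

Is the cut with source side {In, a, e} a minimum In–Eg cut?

No — its capacity is 17, but the minimum cut has capacity 15.

Given cut capacity: 4 + 4 + 3 + 6 = 17.
Augment In→a→d→Eg: bottleneck 3, flow now 3.
Augment In→a→e→Eg: bottleneck 6, flow now 9.
Augment In→b→c→Eg: bottleneck 4, flow now 13.
Augment In→a→b→c→Eg: bottleneck 2, flow now 15.
No augmenting path remains; maximum flow = 15.
In the residual graph, reachable from In: {In}.
Min-cut edges: In→a (11), In→b (4); capacity 11 + 4 = 15.
Cut capacity 17 exceeds the max flow 15, so it is not minimum.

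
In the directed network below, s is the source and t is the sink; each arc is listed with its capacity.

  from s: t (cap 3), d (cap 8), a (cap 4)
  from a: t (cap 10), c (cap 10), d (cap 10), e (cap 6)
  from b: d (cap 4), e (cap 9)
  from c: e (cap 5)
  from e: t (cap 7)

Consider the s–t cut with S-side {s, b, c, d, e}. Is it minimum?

Given cut capacity: 4 + 3 + 7 = 14.
Augment s→t: bottleneck 3, flow now 3.
Augment s→a→t: bottleneck 4, flow now 7.
No augmenting path remains; maximum flow = 7.
In the residual graph, reachable from s: {s, d}.
Min-cut edges: s→a (4), s→t (3); capacity 4 + 3 = 7.
Cut capacity 14 exceeds the max flow 7, so it is not minimum.

No — its capacity is 14, but the minimum cut has capacity 7.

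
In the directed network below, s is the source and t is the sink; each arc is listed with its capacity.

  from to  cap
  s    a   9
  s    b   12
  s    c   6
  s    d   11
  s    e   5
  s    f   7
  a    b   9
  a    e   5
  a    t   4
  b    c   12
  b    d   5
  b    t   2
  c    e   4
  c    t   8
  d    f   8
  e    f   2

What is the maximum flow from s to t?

Augment s→a→t: bottleneck 4, flow now 4.
Augment s→b→t: bottleneck 2, flow now 6.
Augment s→c→t: bottleneck 6, flow now 12.
Augment s→b→c→t: bottleneck 2, flow now 14.
No augmenting path remains; maximum flow = 14.
In the residual graph, reachable from s: {s, a, b, c, d, e, f}.
Min-cut edges: a→t (4), b→t (2), c→t (8); capacity 4 + 2 + 8 = 14.
This cut is saturated, so no flow can exceed 14.

14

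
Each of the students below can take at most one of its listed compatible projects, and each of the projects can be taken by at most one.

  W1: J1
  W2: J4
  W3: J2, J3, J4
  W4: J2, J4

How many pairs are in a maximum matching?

4

Unit-capacity flow: source→left, listed edges, right→sink; max matching = max flow.
Augmenting path W1→J1 (+1); matched 1.
Augmenting path W2→J4 (+1); matched 2.
Augmenting path W3→J2 (+1); matched 3.
Augmenting path W4→J2→W3→J3 (+1); matched 4.
No augmenting path remains; maximum matching = 4.
König certificate: {W1, W2, W3, W4} is a vertex cover of size 4 (every listed pair touches it), so no matching can be larger.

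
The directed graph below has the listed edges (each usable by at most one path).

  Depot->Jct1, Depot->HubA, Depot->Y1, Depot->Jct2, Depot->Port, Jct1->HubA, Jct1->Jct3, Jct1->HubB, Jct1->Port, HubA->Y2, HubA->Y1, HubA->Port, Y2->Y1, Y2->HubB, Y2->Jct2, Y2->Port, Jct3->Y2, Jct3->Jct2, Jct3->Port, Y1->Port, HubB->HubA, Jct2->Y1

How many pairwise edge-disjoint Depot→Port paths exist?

Assign every edge capacity 1; by Menger, the answer equals the max flow.
Path Depot→Port (+1); total 1.
Path Depot→Jct1→Port (+1); total 2.
Path Depot→HubA→Port (+1); total 3.
Path Depot→Y1→Port (+1); total 4.
No residual Depot→Port path; max flow = 4.
Certifying cut of size 4: {Depot→HubA, Depot→Jct1, Depot→Port, Y1→Port}.

4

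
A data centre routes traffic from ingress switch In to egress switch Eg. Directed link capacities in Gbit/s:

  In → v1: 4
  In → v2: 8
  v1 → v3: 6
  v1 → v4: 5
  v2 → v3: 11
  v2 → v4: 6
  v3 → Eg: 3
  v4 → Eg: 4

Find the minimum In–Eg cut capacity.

7

Augment In→v1→v3→Eg: bottleneck 3, flow now 3.
Augment In→v1→v4→Eg: bottleneck 1, flow now 4.
Augment In→v2→v4→Eg: bottleneck 3, flow now 7.
No augmenting path remains; maximum flow = 7.
By max-flow min-cut, the minimum cut capacity equals the max flow.
In the residual graph, reachable from In: {In, v1, v2, v3, v4}.
Min-cut edges: v3→Eg (3), v4→Eg (4); capacity 3 + 4 = 7.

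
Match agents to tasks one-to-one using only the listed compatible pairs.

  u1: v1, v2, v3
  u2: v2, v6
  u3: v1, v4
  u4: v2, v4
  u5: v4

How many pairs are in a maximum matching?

5

Unit-capacity flow: source→left, listed edges, right→sink; max matching = max flow.
Augmenting path u1→v1 (+1); matched 1.
Augmenting path u2→v2 (+1); matched 2.
Augmenting path u3→v4 (+1); matched 3.
Augmenting path u4→v2→u2→v6 (+1); matched 4.
Augmenting path u5→v4→u3→v1→u1→v3 (+1); matched 5.
No augmenting path remains; maximum matching = 5.
König certificate: {u1, u2, u3, u4, u5} is a vertex cover of size 5 (every listed pair touches it), so no matching can be larger.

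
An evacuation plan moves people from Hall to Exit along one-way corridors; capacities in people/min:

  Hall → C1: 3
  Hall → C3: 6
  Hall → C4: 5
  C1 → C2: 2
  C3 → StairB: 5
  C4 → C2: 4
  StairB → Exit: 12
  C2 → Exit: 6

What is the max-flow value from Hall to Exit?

Augment Hall→C1→C2→Exit: bottleneck 2, flow now 2.
Augment Hall→C3→StairB→Exit: bottleneck 5, flow now 7.
Augment Hall→C4→C2→Exit: bottleneck 4, flow now 11.
No augmenting path remains; maximum flow = 11.
In the residual graph, reachable from Hall: {Hall, C1, C3, C4}.
Min-cut edges: C1→C2 (2), C3→StairB (5), C4→C2 (4); capacity 2 + 5 + 4 = 11.
This cut is saturated, so no flow can exceed 11.

11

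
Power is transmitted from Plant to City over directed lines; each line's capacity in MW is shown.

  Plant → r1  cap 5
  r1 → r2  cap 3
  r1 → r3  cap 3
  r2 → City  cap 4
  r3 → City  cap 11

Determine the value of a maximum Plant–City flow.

Augment Plant→r1→r2→City: bottleneck 3, flow now 3.
Augment Plant→r1→r3→City: bottleneck 2, flow now 5.
No augmenting path remains; maximum flow = 5.
In the residual graph, reachable from Plant: {Plant}.
Min-cut edges: Plant→r1 (5); capacity 5 = 5.
This cut is saturated, so no flow can exceed 5.

5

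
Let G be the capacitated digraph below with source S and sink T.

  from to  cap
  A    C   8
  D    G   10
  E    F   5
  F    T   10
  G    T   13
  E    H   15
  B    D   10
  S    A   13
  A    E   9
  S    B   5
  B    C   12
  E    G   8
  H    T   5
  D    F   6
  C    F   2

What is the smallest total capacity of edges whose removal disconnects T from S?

Augment S→A→C→F→T: bottleneck 2, flow now 2.
Augment S→A→E→F→T: bottleneck 5, flow now 7.
Augment S→A→E→G→T: bottleneck 4, flow now 11.
Augment S→B→D→F→T: bottleneck 3, flow now 14.
Augment S→B→D→G→T: bottleneck 2, flow now 16.
No augmenting path remains; maximum flow = 16.
By max-flow min-cut, the minimum cut capacity equals the max flow.
In the residual graph, reachable from S: {S, A, C}.
Min-cut edges: S→B (5), A→E (9), C→F (2); capacity 5 + 9 + 2 = 16.

16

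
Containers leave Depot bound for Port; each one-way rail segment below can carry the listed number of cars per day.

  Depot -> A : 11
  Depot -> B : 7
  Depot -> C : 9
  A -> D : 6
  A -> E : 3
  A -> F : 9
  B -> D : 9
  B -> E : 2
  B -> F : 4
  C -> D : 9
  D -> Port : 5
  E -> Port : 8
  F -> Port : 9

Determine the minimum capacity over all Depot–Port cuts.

Augment Depot→A→D→Port: bottleneck 5, flow now 5.
Augment Depot→A→E→Port: bottleneck 3, flow now 8.
Augment Depot→A→F→Port: bottleneck 3, flow now 11.
Augment Depot→B→E→Port: bottleneck 2, flow now 13.
Augment Depot→B→F→Port: bottleneck 4, flow now 17.
Augment Depot→B→D→A→F→Port: bottleneck 1, flow now 18. (uses reverse residual edge)
Augment Depot→C→D→A→F→Port: bottleneck 1, flow now 19. (uses reverse residual edge)
No augmenting path remains; maximum flow = 19.
By max-flow min-cut, the minimum cut capacity equals the max flow.
In the residual graph, reachable from Depot: {Depot, A, B, C, D, F}.
Min-cut edges: A→E (3), B→E (2), D→Port (5), F→Port (9); capacity 3 + 2 + 5 + 9 = 19.

19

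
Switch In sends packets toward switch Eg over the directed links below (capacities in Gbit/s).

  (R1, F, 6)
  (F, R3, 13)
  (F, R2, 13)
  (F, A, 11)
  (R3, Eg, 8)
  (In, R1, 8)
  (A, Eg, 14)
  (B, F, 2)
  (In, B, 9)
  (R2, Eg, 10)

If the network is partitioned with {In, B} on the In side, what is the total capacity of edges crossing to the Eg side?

Edges leaving {In, B}: In→R1 (8), B→F (2).
Cut capacity = 8 + 2 = 10.

10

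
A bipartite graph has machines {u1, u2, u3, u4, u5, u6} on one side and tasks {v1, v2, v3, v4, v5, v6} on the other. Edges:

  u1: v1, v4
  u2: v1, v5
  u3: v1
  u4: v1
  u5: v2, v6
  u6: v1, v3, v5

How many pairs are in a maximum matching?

Unit-capacity flow: source→left, listed edges, right→sink; max matching = max flow.
Augmenting path u1→v1 (+1); matched 1.
Augmenting path u2→v5 (+1); matched 2.
Augmenting path u5→v2 (+1); matched 3.
Augmenting path u6→v3 (+1); matched 4.
Augmenting path u3→v1→u1→v4 (+1); matched 5.
No augmenting path remains; maximum matching = 5.
König certificate: {u1, u2, u5, u6, v1} is a vertex cover of size 5 (every listed pair touches it), so no matching can be larger.

5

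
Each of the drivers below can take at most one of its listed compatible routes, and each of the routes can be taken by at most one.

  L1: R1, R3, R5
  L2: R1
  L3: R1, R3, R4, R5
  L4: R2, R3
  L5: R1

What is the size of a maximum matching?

4

Unit-capacity flow: source→left, listed edges, right→sink; max matching = max flow.
Augmenting path L1→R1 (+1); matched 1.
Augmenting path L3→R3 (+1); matched 2.
Augmenting path L4→R2 (+1); matched 3.
Augmenting path L2→R1→L1→R5 (+1); matched 4.
No augmenting path remains; maximum matching = 4.
König certificate: {L1, L3, L4, R1} is a vertex cover of size 4 (every listed pair touches it), so no matching can be larger.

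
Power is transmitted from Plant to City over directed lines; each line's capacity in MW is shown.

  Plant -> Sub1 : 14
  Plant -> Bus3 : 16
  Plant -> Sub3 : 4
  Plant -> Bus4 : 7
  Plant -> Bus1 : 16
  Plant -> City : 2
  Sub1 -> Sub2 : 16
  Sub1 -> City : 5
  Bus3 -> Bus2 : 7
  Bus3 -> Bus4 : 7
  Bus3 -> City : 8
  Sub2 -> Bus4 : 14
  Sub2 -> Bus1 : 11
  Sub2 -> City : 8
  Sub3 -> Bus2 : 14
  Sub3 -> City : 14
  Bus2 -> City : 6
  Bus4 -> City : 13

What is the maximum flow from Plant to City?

Augment Plant→City: bottleneck 2, flow now 2.
Augment Plant→Sub1→City: bottleneck 5, flow now 7.
Augment Plant→Bus3→City: bottleneck 8, flow now 15.
Augment Plant→Sub3→City: bottleneck 4, flow now 19.
Augment Plant→Bus4→City: bottleneck 7, flow now 26.
Augment Plant→Sub1→Sub2→City: bottleneck 8, flow now 34.
Augment Plant→Bus3→Bus2→City: bottleneck 6, flow now 40.
Augment Plant→Bus3→Bus4→City: bottleneck 2, flow now 42.
Augment Plant→Sub1→Sub2→Bus4→City: bottleneck 1, flow now 43.
No augmenting path remains; maximum flow = 43.
In the residual graph, reachable from Plant: {Plant, Bus1}.
Min-cut edges: Plant→Sub1 (14), Plant→Bus3 (16), Plant→Sub3 (4), Plant→Bus4 (7), Plant→City (2); capacity 14 + 16 + 4 + 7 + 2 = 43.
This cut is saturated, so no flow can exceed 43.

43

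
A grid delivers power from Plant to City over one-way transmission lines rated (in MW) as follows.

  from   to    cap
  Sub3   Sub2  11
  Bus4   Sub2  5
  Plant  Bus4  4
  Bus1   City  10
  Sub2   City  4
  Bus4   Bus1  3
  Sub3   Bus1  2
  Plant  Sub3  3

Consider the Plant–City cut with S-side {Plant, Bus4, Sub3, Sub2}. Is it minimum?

No — its capacity is 9, but the minimum cut has capacity 7.

Given cut capacity: 3 + 2 + 4 = 9.
Augment Plant→Bus4→Bus1→City: bottleneck 3, flow now 3.
Augment Plant→Bus4→Sub2→City: bottleneck 1, flow now 4.
Augment Plant→Sub3→Bus1→City: bottleneck 2, flow now 6.
Augment Plant→Sub3→Sub2→City: bottleneck 1, flow now 7.
No augmenting path remains; maximum flow = 7.
In the residual graph, reachable from Plant: {Plant}.
Min-cut edges: Plant→Bus4 (4), Plant→Sub3 (3); capacity 4 + 3 = 7.
Cut capacity 9 exceeds the max flow 7, so it is not minimum.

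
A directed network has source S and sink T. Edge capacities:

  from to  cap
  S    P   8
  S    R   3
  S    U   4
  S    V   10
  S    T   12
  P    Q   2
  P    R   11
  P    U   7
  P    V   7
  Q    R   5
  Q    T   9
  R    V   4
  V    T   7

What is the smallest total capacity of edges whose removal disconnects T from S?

Augment S→T: bottleneck 12, flow now 12.
Augment S→V→T: bottleneck 7, flow now 19.
Augment S→P→Q→T: bottleneck 2, flow now 21.
No augmenting path remains; maximum flow = 21.
By max-flow min-cut, the minimum cut capacity equals the max flow.
In the residual graph, reachable from S: {S, P, R, U, V}.
Min-cut edges: S→T (12), P→Q (2), V→T (7); capacity 12 + 2 + 7 = 21.

21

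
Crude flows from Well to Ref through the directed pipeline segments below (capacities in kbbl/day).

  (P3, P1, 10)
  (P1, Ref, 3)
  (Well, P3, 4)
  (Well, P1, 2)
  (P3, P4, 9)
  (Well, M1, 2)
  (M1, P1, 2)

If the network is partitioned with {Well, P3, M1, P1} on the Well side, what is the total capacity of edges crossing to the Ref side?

Edges leaving {Well, P3, M1, P1}: P3→P4 (9), P1→Ref (3).
Cut capacity = 9 + 3 = 12.

12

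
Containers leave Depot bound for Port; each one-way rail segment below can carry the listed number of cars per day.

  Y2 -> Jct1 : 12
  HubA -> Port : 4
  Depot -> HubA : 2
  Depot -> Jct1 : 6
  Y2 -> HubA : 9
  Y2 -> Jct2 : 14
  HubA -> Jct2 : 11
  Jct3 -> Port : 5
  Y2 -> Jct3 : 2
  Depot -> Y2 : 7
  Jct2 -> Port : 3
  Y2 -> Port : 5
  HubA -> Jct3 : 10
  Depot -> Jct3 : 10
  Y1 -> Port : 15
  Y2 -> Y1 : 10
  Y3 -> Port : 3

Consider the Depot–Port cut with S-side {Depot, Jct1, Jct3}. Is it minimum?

Yes — it is a minimum cut (capacity 14).

Given cut capacity: 7 + 2 + 5 = 14.
Augment Depot→Y2→Port: bottleneck 5, flow now 5.
Augment Depot→HubA→Port: bottleneck 2, flow now 7.
Augment Depot→Jct3→Port: bottleneck 5, flow now 12.
Augment Depot→Y2→Y1→Port: bottleneck 2, flow now 14.
No augmenting path remains; maximum flow = 14.
Cut capacity 14 equals the max flow, so it is a minimum cut.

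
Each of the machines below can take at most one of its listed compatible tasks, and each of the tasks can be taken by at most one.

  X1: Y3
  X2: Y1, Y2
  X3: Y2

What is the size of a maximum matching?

3

Unit-capacity flow: source→left, listed edges, right→sink; max matching = max flow.
Augmenting path X1→Y3 (+1); matched 1.
Augmenting path X2→Y1 (+1); matched 2.
Augmenting path X3→Y2 (+1); matched 3.
No augmenting path remains; maximum matching = 3.
König certificate: {X1, X2, X3} is a vertex cover of size 3 (every listed pair touches it), so no matching can be larger.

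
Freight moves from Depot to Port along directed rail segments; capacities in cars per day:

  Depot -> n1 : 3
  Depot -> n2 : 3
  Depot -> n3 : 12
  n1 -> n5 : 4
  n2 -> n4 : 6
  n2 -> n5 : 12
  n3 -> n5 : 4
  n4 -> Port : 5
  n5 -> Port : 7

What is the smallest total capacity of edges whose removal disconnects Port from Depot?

Augment Depot→n1→n5→Port: bottleneck 3, flow now 3.
Augment Depot→n2→n4→Port: bottleneck 3, flow now 6.
Augment Depot→n3→n5→Port: bottleneck 4, flow now 10.
No augmenting path remains; maximum flow = 10.
By max-flow min-cut, the minimum cut capacity equals the max flow.
In the residual graph, reachable from Depot: {Depot, n3}.
Min-cut edges: Depot→n1 (3), Depot→n2 (3), n3→n5 (4); capacity 3 + 3 + 4 = 10.

10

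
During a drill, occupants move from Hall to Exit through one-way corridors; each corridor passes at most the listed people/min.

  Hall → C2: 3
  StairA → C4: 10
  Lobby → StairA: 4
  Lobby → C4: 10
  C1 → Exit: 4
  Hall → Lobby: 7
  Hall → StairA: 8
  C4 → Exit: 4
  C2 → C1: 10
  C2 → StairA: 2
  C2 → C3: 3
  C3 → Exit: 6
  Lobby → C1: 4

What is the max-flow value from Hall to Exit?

11

Augment Hall→C2→C3→Exit: bottleneck 3, flow now 3.
Augment Hall→StairA→C4→Exit: bottleneck 4, flow now 7.
Augment Hall→Lobby→C1→Exit: bottleneck 4, flow now 11.
No augmenting path remains; maximum flow = 11.
In the residual graph, reachable from Hall: {Hall, StairA, Lobby, C4}.
Min-cut edges: Hall→C2 (3), Lobby→C1 (4), C4→Exit (4); capacity 3 + 4 + 4 = 11.
This cut is saturated, so no flow can exceed 11.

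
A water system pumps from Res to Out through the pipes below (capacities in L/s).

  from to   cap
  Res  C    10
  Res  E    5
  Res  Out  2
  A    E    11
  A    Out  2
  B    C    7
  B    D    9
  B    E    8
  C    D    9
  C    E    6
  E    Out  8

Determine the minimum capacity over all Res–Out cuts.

10

Augment Res→Out: bottleneck 2, flow now 2.
Augment Res→E→Out: bottleneck 5, flow now 7.
Augment Res→C→E→Out: bottleneck 3, flow now 10.
No augmenting path remains; maximum flow = 10.
By max-flow min-cut, the minimum cut capacity equals the max flow.
In the residual graph, reachable from Res: {Res, C, D, E}.
Min-cut edges: Res→Out (2), E→Out (8); capacity 2 + 8 = 10.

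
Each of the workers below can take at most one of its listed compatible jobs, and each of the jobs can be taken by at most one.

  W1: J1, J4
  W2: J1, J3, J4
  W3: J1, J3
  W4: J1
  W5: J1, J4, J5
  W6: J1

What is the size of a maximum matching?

Unit-capacity flow: source→left, listed edges, right→sink; max matching = max flow.
Augmenting path W1→J1 (+1); matched 1.
Augmenting path W2→J3 (+1); matched 2.
Augmenting path W5→J4 (+1); matched 3.
Augmenting path W3→J1→W1→J4→W5→J5 (+1); matched 4.
No augmenting path remains; maximum matching = 4.
König certificate: {W5, J1, J3, J4} is a vertex cover of size 4 (every listed pair touches it), so no matching can be larger.

4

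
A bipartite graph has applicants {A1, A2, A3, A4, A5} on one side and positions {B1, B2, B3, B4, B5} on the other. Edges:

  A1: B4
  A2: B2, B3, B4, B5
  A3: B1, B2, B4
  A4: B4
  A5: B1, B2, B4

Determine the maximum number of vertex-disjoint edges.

Unit-capacity flow: source→left, listed edges, right→sink; max matching = max flow.
Augmenting path A1→B4 (+1); matched 1.
Augmenting path A2→B2 (+1); matched 2.
Augmenting path A3→B1 (+1); matched 3.
Augmenting path A5→B2→A2→B3 (+1); matched 4.
No augmenting path remains; maximum matching = 4.
König certificate: {A2, A3, A5, B4} is a vertex cover of size 4 (every listed pair touches it), so no matching can be larger.

4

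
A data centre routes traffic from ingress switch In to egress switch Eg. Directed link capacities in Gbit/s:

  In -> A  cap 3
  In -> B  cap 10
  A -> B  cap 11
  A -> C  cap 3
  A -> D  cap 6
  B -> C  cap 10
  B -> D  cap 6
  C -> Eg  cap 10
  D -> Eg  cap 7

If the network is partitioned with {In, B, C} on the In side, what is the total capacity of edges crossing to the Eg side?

Edges leaving {In, B, C}: In→A (3), B→D (6), C→Eg (10).
Cut capacity = 3 + 6 + 10 = 19.

19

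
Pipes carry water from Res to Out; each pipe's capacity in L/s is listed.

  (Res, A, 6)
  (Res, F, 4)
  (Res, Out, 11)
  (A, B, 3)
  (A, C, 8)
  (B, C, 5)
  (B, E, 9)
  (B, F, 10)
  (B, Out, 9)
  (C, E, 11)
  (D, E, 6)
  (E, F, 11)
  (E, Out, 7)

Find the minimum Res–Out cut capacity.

Augment Res→Out: bottleneck 11, flow now 11.
Augment Res→A→B→Out: bottleneck 3, flow now 14.
Augment Res→A→C→E→Out: bottleneck 3, flow now 17.
No augmenting path remains; maximum flow = 17.
By max-flow min-cut, the minimum cut capacity equals the max flow.
In the residual graph, reachable from Res: {Res, F}.
Min-cut edges: Res→A (6), Res→Out (11); capacity 6 + 11 = 17.

17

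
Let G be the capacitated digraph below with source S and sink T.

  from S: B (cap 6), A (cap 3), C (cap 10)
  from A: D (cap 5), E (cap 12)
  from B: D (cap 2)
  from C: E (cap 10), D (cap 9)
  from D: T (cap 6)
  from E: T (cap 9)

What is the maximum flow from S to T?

15

Augment S→A→D→T: bottleneck 3, flow now 3.
Augment S→B→D→T: bottleneck 2, flow now 5.
Augment S→C→D→T: bottleneck 1, flow now 6.
Augment S→C→E→T: bottleneck 9, flow now 15.
No augmenting path remains; maximum flow = 15.
In the residual graph, reachable from S: {S, B}.
Min-cut edges: S→A (3), S→C (10), B→D (2); capacity 3 + 10 + 2 = 15.
This cut is saturated, so no flow can exceed 15.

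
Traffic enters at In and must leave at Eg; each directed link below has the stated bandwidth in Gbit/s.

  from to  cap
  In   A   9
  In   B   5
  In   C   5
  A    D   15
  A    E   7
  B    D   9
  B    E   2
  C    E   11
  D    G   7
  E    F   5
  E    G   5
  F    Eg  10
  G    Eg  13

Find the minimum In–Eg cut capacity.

Augment In→A→D→G→Eg: bottleneck 7, flow now 7.
Augment In→A→E→F→Eg: bottleneck 2, flow now 9.
Augment In→B→E→F→Eg: bottleneck 2, flow now 11.
Augment In→C→E→F→Eg: bottleneck 1, flow now 12.
Augment In→C→E→G→Eg: bottleneck 4, flow now 16.
Augment In→B→D→A→E→G→Eg: bottleneck 1, flow now 17. (uses reverse residual edge)
No augmenting path remains; maximum flow = 17.
By max-flow min-cut, the minimum cut capacity equals the max flow.
In the residual graph, reachable from In: {In, A, B, C, D, E}.
Min-cut edges: D→G (7), E→F (5), E→G (5); capacity 7 + 5 + 5 = 17.

17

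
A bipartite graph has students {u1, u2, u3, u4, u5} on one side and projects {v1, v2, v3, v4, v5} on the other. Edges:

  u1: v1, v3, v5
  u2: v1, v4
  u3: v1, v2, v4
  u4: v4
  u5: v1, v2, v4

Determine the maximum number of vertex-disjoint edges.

Unit-capacity flow: source→left, listed edges, right→sink; max matching = max flow.
Augmenting path u1→v1 (+1); matched 1.
Augmenting path u2→v4 (+1); matched 2.
Augmenting path u3→v2 (+1); matched 3.
Augmenting path u5→v1→u1→v3 (+1); matched 4.
No augmenting path remains; maximum matching = 4.
König certificate: {u1, v1, v2, v4} is a vertex cover of size 4 (every listed pair touches it), so no matching can be larger.

4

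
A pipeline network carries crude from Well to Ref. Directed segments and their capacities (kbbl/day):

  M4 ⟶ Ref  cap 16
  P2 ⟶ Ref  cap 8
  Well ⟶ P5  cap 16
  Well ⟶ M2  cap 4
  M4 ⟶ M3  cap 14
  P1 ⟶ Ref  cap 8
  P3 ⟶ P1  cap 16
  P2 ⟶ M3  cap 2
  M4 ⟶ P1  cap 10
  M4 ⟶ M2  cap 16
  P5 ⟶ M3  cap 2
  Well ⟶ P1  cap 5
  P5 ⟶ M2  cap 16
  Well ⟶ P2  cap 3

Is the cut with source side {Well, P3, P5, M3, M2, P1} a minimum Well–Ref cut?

No — its capacity is 11, but the minimum cut has capacity 8.

Given cut capacity: 3 + 8 = 11.
Augment Well→P2→Ref: bottleneck 3, flow now 3.
Augment Well→P1→Ref: bottleneck 5, flow now 8.
No augmenting path remains; maximum flow = 8.
In the residual graph, reachable from Well: {Well, P5, M3, M2}.
Min-cut edges: Well→P2 (3), Well→P1 (5); capacity 3 + 5 = 8.
Cut capacity 11 exceeds the max flow 8, so it is not minimum.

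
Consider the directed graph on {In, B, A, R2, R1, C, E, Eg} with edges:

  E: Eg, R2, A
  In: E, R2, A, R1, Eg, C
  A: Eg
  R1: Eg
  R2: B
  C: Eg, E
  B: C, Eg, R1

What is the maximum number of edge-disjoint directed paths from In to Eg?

Assign every edge capacity 1; by Menger, the answer equals the max flow.
Path In→Eg (+1); total 1.
Path In→A→Eg (+1); total 2.
Path In→R1→Eg (+1); total 3.
Path In→C→Eg (+1); total 4.
Path In→E→Eg (+1); total 5.
Path In→R2→B→Eg (+1); total 6.
No residual In→Eg path; max flow = 6.
Certifying cut of size 6: {In→A, In→C, In→E, In→Eg, In→R1, In→R2}.

6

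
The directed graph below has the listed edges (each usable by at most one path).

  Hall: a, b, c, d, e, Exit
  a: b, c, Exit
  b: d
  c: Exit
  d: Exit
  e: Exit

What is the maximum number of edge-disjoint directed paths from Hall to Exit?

Assign every edge capacity 1; by Menger, the answer equals the max flow.
Path Hall→Exit (+1); total 1.
Path Hall→a→Exit (+1); total 2.
Path Hall→c→Exit (+1); total 3.
Path Hall→d→Exit (+1); total 4.
Path Hall→e→Exit (+1); total 5.
No residual Hall→Exit path; max flow = 5.
Certifying cut of size 5: {Hall→Exit, Hall→a, Hall→c, Hall→e, d→Exit}.

5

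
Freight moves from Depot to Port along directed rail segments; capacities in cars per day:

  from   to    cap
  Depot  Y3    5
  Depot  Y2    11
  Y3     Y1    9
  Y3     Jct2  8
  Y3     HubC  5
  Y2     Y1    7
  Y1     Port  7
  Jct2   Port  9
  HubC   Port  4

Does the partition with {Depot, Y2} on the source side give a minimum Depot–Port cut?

Given cut capacity: 5 + 7 = 12.
Augment Depot→Y3→Y1→Port: bottleneck 5, flow now 5.
Augment Depot→Y2→Y1→Port: bottleneck 2, flow now 7.
Augment Depot→Y2→Y1→Y3→Jct2→Port: bottleneck 5, flow now 12. (uses reverse residual edge)
No augmenting path remains; maximum flow = 12.
Cut capacity 12 equals the max flow, so it is a minimum cut.

Yes — it is a minimum cut (capacity 12).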